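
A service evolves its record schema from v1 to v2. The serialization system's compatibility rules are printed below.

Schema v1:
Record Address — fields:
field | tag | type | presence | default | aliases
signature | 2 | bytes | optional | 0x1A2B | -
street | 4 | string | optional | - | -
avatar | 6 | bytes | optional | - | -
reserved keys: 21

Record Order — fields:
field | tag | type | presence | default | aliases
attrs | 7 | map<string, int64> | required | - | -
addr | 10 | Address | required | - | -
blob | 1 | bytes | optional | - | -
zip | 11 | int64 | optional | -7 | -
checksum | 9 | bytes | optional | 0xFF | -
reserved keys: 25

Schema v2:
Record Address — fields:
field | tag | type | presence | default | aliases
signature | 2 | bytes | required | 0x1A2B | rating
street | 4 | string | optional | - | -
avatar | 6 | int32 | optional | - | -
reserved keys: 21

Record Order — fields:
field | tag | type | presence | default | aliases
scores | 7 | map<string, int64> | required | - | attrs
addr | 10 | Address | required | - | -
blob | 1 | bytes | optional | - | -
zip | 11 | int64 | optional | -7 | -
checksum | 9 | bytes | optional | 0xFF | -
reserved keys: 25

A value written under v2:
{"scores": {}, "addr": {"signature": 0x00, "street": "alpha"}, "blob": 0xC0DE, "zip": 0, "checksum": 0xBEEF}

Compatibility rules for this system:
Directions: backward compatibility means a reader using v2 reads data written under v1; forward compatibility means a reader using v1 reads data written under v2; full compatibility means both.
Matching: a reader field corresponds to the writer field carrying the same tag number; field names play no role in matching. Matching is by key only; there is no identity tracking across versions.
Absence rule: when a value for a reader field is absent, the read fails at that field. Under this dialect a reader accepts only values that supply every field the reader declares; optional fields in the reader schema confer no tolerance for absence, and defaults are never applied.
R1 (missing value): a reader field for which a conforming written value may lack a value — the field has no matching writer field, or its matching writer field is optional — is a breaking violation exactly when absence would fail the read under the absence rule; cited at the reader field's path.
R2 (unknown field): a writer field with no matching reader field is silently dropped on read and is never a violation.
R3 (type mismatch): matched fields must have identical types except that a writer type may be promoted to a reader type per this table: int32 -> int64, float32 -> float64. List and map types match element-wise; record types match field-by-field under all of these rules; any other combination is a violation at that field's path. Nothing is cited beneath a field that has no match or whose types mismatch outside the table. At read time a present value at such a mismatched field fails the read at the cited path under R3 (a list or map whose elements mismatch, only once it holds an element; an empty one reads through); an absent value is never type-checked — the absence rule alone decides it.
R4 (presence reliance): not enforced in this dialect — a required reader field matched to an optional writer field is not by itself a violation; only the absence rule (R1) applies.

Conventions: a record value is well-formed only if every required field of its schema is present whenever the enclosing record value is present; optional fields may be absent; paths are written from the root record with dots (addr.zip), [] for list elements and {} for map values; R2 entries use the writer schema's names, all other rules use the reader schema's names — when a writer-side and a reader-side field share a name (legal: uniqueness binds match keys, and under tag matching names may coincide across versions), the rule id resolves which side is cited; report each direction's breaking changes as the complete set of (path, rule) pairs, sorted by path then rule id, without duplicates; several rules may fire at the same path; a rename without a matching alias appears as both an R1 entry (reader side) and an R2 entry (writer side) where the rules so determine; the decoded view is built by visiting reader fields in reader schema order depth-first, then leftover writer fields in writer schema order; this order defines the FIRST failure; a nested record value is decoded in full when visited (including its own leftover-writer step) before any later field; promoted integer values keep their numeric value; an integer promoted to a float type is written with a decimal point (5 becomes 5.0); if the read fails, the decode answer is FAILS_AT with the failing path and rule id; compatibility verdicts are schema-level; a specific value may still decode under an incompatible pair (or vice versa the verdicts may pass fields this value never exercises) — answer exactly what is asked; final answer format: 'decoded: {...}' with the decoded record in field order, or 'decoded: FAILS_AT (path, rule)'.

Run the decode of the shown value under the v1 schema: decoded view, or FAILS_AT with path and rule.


in Order below, arrows point writer -> reader
decode walk for Order under reader schema v1:
  attrs := {} (from writer scores)
  addr.signature := 0x00
  addr.street := "alpha"
  read fails at addr.avatar under R1 (no fill)
  => FAILS_AT (addr.avatar, R1)
remaining Order differences; none change what is asked:
  renamed field attrs to scores in record Order (alias attrs declared on the renamed field) -> inert under this dialect — no rule fires on Order and the result does not move
  field signature in record Address: optional changed to required -> schema-level compatibility only; this Order value's decode is unchanged

decoded: FAILS_AT (addr.avatar, R1)


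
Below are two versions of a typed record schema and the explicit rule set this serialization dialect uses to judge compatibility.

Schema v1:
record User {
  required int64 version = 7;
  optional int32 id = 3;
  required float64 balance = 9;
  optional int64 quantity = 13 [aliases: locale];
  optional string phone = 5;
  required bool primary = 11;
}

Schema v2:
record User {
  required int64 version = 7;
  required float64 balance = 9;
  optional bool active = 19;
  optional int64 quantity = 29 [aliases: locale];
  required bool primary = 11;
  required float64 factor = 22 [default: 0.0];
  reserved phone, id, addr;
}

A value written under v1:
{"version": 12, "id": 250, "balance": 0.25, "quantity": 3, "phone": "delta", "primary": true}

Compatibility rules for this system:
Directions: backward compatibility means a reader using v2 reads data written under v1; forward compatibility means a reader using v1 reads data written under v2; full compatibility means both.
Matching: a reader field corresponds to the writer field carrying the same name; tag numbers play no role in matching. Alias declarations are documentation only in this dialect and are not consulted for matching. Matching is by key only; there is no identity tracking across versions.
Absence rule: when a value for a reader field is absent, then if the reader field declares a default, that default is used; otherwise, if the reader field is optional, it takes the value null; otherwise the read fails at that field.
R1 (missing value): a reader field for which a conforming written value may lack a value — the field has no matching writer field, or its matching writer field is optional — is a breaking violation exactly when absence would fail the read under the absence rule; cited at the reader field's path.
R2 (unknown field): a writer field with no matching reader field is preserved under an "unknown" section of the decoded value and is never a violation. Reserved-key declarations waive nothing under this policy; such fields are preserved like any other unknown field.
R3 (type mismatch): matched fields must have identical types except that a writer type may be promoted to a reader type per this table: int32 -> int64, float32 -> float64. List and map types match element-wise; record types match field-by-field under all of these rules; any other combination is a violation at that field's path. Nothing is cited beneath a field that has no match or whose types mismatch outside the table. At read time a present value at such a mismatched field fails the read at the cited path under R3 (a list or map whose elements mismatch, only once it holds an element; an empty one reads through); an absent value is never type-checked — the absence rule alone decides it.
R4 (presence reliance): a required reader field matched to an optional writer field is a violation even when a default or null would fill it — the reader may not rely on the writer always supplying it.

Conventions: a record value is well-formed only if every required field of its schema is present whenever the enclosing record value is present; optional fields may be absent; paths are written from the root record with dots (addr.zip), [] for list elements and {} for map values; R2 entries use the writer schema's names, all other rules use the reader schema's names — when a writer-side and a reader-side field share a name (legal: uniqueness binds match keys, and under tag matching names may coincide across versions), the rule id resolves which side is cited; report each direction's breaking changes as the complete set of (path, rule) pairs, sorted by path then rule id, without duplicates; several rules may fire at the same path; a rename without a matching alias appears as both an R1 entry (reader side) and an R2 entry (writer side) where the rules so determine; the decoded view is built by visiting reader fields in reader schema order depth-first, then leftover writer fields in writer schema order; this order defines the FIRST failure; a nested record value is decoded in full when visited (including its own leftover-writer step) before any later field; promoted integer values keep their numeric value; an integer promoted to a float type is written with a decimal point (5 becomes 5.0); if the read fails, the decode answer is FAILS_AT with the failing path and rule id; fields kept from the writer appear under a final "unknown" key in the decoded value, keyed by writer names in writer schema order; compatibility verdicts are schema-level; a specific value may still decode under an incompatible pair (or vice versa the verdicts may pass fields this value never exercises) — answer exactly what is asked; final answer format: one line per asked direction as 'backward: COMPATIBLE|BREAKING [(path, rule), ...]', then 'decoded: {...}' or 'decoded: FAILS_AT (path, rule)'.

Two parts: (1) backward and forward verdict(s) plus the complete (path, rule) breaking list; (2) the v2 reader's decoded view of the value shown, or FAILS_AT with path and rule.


backward: COMPATIBLE []; forward: COMPATIBLE []; decoded: {"version": 12, "balance": 0.25, "active": null, "quantity": 3, "primary": true, "factor": 0.0, "unknown": {"id": 250, "phone": "delta"}}

arrows below run writer -> reader for User
checking backward for User: reader v2 against writer v1:
  writer required, int64 -> int64: reader version maps from writer version
  writer required, float64 -> float64: reader balance maps from writer balance
  active: no writer match
  writer optional, int64 -> int64: reader quantity maps from writer quantity
  writer required, bool -> bool: reader primary maps from writer primary
  factor: no writer match
  id (writer side), unknown to reader
  phone (writer side), unknown to reader
  => no violations; backward on User: COMPATIBLE
checking forward for User: reader v1 against writer v2:
  writer required, int64 -> int64: reader version maps from writer version
  id: no writer match
  writer required, float64 -> float64: reader balance maps from writer balance
  writer optional, int64 -> int64: reader quantity maps from writer quantity
  phone: no writer match
  writer required, bool -> bool: reader primary maps from writer primary
  active (writer side), unknown to reader
  factor (writer side), unknown to reader
  => no violations; forward on User: COMPATIBLE
decode walk for User under reader schema v2:
  version := 12
  balance := 0.25
  active := null (absent, optional -> null)
  quantity := 3
  primary := true
  factor := 0.0 (absent -> default)
  writer id: kept under "unknown"
  writer phone: kept under "unknown"
  => decoded: {"version": 12, "balance": 0.25, "active": null, "quantity": 3, "primary": true, "factor": 0.0, "unknown": {"id": 250, "phone": "delta"}}


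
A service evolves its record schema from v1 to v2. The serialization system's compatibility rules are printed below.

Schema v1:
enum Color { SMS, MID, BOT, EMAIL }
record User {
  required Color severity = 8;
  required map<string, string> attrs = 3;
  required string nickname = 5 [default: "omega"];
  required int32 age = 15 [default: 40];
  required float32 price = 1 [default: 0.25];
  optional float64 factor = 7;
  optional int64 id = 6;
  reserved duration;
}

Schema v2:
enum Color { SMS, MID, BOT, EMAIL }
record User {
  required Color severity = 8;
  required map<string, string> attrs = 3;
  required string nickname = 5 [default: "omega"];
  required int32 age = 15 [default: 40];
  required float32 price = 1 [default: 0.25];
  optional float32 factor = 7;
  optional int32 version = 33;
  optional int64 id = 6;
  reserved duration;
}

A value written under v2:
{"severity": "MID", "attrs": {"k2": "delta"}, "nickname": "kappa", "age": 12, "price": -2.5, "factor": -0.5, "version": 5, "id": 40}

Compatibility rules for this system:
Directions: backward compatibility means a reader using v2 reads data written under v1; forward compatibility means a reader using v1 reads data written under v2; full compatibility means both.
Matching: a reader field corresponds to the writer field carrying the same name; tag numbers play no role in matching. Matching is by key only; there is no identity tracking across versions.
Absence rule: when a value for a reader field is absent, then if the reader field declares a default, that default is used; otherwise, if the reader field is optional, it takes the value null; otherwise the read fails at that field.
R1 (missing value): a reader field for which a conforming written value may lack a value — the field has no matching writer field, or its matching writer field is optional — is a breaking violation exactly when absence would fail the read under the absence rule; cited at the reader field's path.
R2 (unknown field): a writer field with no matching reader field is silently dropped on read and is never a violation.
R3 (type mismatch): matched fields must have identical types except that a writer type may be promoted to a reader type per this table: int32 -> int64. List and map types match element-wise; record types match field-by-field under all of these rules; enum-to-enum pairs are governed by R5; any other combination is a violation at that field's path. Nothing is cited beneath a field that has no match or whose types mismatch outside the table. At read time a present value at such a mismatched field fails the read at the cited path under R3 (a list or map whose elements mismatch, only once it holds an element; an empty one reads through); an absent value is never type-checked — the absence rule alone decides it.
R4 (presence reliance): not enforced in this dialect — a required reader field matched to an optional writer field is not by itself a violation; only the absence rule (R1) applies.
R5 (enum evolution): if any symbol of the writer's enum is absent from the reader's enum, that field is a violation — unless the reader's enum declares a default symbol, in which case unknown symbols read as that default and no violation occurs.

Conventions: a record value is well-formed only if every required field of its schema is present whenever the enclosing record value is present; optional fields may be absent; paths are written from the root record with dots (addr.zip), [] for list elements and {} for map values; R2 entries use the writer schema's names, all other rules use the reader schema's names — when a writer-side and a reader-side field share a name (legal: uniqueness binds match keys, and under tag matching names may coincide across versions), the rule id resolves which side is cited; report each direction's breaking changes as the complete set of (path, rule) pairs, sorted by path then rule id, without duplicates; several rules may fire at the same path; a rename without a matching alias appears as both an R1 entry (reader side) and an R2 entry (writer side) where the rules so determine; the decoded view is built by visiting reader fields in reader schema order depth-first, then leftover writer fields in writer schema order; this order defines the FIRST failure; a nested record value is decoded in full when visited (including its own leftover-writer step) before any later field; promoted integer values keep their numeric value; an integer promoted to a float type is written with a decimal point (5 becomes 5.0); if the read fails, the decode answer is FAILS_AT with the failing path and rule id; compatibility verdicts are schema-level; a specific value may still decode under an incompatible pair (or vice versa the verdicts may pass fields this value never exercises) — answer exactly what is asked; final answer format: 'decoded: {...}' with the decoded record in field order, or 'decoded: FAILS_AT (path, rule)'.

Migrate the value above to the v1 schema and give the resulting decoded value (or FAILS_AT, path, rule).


decoded: FAILS_AT (factor, R3)

each type pair in User: writer, then reader
decode (reader v1):
  severity := "MID"
  attrs := {"k2": "delta"}
  nickname := "kappa"
  age := 12
  price := -2.5
  read fails at factor under R3
  => FAILS_AT (factor, R3)
diffs on User not affecting the asked answer:
  added field version to record User: optional int32, tag 33 (in v2 it sits immediately before id) -> no rule fires on it and the decoded User view is identical with or without it


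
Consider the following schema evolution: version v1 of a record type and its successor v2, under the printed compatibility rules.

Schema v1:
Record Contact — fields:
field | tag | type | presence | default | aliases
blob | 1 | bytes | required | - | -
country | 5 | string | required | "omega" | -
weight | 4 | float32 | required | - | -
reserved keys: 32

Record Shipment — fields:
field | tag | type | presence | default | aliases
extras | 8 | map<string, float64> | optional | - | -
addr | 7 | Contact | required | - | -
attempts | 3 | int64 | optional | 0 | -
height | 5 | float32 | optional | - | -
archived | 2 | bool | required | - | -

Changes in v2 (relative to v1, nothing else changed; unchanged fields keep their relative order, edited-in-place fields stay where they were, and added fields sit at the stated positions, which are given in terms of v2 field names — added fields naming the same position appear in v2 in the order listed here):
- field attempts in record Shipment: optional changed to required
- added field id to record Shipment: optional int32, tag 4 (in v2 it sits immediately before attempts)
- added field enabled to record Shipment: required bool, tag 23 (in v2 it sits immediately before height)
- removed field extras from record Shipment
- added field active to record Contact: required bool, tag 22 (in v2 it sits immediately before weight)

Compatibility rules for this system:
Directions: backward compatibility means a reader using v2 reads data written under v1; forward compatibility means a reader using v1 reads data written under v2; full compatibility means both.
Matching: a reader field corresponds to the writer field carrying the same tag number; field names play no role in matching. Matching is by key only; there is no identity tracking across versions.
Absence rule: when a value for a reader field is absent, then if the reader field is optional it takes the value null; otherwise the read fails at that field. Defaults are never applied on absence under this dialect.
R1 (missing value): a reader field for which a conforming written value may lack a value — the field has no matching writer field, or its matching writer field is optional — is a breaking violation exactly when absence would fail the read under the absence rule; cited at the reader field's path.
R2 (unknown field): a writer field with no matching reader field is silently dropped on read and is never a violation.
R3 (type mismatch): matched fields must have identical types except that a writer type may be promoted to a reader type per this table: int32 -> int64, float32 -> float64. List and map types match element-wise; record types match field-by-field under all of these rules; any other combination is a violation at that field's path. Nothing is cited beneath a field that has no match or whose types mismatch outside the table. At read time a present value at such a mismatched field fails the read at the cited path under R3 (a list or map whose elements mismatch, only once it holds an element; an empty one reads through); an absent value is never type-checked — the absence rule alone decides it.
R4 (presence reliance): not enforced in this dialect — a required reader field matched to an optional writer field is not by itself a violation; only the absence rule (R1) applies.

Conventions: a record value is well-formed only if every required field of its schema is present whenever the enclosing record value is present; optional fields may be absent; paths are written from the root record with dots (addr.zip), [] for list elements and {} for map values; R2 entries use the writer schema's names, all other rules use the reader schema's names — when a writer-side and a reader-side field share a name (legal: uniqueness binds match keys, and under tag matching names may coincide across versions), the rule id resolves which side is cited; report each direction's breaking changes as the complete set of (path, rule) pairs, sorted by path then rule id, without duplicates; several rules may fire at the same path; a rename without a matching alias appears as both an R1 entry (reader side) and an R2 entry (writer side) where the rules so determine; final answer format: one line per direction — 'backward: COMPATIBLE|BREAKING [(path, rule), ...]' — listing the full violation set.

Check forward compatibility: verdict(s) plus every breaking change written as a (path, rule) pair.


the writer's type comes first in each Shipment pair
forward analysis of Shipment with v1 as reader and v2 as writer:
  extras: no writer match
  writer required, Contact -> Contact: reader addr maps from writer addr
  writer required, int64 -> int64: reader attempts maps from writer attempts
  writer optional, float32 -> float32: reader height maps from writer height
  writer required, bool -> bool: reader archived maps from writer archived
  writer id: unknown to reader
  writer enabled: unknown to reader
  writer required, bytes -> bytes: reader addr.blob maps from writer addr.blob
  writer required, string -> string: reader addr.country maps from writer addr.country
  writer required, float32 -> float32: reader addr.weight maps from writer addr.weight
  writer addr.active: unknown to reader
  => forward: COMPATIBLE
checking off the Shipment differences that do not matter here:
  field attempts in record Shipment: optional changed to required -> matters only for Shipment's backward compatibility — outside the asked direction
  added field id to record Shipment: optional int32, tag 4 (in v2 it sits immediately before attempts) -> no rule fires on it in Shipment's dialect; the asked verdict holds
  added field enabled to record Shipment: required bool, tag 23 (in v2 it sits immediately before height) -> matters only for Shipment's backward compatibility — outside the asked direction
  removed field extras from record Shipment -> no rule fires on it in Shipment's dialect; the asked verdict holds
  added field active to record Contact: required bool, tag 22 (in v2 it sits immediately before weight) -> matters only for Shipment's backward compatibility — outside the asked direction

forward: COMPATIBLE []


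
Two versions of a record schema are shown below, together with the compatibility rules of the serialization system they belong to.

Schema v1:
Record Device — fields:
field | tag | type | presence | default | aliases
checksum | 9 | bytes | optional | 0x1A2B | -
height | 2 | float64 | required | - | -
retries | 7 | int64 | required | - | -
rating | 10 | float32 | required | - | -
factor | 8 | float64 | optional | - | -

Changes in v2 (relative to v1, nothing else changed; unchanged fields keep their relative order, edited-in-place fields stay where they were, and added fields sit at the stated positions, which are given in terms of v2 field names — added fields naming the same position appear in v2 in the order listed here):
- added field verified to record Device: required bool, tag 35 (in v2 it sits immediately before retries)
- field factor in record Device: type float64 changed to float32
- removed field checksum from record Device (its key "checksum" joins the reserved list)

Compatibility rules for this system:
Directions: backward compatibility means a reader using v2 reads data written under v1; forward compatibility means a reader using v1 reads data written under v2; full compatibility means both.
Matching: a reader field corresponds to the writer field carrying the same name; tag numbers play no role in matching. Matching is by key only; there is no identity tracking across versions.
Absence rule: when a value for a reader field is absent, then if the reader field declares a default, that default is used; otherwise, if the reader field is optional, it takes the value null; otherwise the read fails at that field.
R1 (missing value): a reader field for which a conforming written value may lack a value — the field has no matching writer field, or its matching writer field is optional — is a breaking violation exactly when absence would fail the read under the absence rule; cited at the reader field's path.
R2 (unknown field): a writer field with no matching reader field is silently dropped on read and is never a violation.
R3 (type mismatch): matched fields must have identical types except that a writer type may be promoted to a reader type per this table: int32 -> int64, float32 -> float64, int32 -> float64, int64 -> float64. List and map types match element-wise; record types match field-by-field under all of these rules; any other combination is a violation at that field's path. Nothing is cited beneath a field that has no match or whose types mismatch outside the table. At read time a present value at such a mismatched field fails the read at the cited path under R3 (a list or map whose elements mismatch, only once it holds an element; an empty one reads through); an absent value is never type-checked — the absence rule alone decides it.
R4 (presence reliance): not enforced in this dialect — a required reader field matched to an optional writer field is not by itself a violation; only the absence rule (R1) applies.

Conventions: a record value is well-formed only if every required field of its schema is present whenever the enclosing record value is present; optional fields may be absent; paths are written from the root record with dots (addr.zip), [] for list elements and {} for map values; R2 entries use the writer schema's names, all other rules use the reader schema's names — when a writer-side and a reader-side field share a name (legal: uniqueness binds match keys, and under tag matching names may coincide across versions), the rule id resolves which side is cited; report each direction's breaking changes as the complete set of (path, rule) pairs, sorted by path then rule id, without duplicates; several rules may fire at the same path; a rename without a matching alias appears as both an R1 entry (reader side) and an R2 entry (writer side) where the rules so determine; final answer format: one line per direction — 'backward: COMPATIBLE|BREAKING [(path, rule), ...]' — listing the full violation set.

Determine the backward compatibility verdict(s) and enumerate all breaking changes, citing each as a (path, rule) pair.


backward: BREAKING [(factor, R3), (verified, R1)]

arrows below run writer -> reader for Device
checking backward for Device: reader v2 against writer v1:
  writer required, float64 -> float64: reader height maps from writer height
  verified: no writer-side match
  writer required, int64 -> int64: reader retries maps from writer retries
  writer required, float32 -> float32: reader rating maps from writer rating
  writer optional, float64 -> float32: reader factor maps from writer factor
  writer checksum: unknown to reader
  breaking: (factor, R3)
  breaking: (verified, R1)
  backward on Device therefore BREAKING (2)
the other Device changes do not affect what is asked:
  removed field checksum from record Device (its key "checksum" joins the reserved list) -> no rule fires on it in Device's dialect; the asked verdict holds


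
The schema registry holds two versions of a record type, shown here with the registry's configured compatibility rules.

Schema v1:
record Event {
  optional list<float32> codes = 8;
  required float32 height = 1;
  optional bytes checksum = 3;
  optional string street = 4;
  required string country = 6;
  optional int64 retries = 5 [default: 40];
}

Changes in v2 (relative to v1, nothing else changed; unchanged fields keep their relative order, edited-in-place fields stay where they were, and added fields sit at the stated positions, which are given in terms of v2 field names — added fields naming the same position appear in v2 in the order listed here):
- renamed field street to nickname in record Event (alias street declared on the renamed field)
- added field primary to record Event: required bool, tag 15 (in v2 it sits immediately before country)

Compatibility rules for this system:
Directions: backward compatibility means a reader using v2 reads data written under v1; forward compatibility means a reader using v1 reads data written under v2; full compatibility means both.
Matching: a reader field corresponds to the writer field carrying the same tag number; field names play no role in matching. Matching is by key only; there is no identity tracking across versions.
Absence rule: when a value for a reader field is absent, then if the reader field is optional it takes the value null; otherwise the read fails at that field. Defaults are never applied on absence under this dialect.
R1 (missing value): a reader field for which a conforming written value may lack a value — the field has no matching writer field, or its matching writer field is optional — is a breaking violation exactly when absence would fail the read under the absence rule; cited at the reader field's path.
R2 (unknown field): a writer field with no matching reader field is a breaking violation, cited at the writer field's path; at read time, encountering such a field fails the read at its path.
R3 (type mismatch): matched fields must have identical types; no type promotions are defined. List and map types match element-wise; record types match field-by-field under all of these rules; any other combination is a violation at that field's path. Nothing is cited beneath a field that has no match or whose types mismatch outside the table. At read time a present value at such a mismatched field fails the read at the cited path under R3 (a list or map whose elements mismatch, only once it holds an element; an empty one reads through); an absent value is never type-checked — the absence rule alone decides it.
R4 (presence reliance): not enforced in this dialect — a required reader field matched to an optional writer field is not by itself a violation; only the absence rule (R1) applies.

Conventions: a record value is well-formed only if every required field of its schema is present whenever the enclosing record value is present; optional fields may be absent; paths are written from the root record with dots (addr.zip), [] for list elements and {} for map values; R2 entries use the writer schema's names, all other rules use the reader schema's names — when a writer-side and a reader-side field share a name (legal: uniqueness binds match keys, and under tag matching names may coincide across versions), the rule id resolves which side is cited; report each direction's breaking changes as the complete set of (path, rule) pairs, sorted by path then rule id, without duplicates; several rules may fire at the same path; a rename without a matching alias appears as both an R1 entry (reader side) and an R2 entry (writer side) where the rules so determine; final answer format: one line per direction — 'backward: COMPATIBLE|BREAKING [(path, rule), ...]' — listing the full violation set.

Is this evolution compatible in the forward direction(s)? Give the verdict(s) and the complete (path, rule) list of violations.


each type pair in Event: writer, then reader
forward on Event — v1 reading data written by v2:
  writer optional, list<float32> -> list<float32>: reader codes maps from writer codes
  writer required, float32 -> float32: reader height maps from writer height
  writer optional, bytes -> bytes: reader checksum maps from writer checksum
  writer optional, string -> string: reader street maps from writer nickname
  writer required, string -> string: reader country maps from writer country
  writer optional, int64 -> int64: reader retries maps from writer retries
  leftover writer field: primary
  R2 fires at primary
  => forward verdict for Event: BREAKING, 1 violation(s)
remaining Event differences; none change what is asked:
  renamed field street to nickname in record Event (alias street declared on the renamed field) -> fires no rule on Event, leaving the asked answer as it is

forward: BREAKING [(primary, R2)]


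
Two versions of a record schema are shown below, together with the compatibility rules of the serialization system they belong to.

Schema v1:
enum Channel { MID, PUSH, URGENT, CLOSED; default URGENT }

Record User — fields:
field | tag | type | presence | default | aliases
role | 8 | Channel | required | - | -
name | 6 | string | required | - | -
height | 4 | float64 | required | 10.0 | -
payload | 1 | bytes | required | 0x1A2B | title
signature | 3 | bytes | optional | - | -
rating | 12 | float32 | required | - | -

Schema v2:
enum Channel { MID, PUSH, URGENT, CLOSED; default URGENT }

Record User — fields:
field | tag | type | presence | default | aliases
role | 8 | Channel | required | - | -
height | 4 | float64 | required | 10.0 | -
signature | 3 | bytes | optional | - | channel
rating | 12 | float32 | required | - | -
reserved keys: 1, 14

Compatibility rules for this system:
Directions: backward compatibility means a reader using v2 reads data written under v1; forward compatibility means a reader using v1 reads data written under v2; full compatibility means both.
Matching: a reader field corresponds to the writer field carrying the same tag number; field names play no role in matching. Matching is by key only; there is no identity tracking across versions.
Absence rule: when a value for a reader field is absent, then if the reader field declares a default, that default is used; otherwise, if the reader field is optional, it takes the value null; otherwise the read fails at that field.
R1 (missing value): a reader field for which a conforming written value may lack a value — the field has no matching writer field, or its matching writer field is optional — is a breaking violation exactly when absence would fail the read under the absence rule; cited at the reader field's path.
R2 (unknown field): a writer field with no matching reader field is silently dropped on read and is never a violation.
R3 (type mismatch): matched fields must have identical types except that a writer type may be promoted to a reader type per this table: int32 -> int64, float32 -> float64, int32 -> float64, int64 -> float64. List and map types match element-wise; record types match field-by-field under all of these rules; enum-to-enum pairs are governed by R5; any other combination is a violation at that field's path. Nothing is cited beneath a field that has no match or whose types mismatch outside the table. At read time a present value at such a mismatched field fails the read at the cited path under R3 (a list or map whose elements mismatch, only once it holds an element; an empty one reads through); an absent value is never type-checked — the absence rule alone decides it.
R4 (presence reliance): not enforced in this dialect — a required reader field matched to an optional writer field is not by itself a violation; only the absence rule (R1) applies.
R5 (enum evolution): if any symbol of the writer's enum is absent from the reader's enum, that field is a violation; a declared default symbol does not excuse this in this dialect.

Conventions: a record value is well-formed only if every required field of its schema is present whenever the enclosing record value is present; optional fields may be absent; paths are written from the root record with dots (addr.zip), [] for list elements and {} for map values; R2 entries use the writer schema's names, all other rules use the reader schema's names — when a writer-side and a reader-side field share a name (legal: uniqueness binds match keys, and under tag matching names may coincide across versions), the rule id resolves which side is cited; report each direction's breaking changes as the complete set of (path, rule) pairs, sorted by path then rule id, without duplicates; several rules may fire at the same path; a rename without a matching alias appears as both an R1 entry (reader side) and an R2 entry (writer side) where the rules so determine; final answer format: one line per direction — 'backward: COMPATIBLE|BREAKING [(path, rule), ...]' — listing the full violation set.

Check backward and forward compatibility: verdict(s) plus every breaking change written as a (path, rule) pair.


the writer's type comes first in each User pair
checking backward for User: reader v2 against writer v1:
  role <- role (Channel -> Channel, writer required)
  height <- height (float64 -> float64, writer required)
  signature <- signature (bytes -> bytes, writer optional)
  rating <- rating (float32 -> float32, writer required)
  writer field name has no reader counterpart
  writer field payload has no reader counterpart
  => backward verdict for User: COMPATIBLE, no violations
checking forward for User: reader v1 against writer v2:
  role <- role (Channel -> Channel, writer required)
  name: no writer-side match
  height <- height (float64 -> float64, writer required)
  payload: no writer-side match
  signature <- signature (bytes -> bytes, writer optional)
  rating <- rating (float32 -> float32, writer required)
  violation R1 at name
  => forward verdict for User: BREAKING, 1 violation(s)

backward: COMPATIBLE []; forward: BREAKING [(name, R1)]


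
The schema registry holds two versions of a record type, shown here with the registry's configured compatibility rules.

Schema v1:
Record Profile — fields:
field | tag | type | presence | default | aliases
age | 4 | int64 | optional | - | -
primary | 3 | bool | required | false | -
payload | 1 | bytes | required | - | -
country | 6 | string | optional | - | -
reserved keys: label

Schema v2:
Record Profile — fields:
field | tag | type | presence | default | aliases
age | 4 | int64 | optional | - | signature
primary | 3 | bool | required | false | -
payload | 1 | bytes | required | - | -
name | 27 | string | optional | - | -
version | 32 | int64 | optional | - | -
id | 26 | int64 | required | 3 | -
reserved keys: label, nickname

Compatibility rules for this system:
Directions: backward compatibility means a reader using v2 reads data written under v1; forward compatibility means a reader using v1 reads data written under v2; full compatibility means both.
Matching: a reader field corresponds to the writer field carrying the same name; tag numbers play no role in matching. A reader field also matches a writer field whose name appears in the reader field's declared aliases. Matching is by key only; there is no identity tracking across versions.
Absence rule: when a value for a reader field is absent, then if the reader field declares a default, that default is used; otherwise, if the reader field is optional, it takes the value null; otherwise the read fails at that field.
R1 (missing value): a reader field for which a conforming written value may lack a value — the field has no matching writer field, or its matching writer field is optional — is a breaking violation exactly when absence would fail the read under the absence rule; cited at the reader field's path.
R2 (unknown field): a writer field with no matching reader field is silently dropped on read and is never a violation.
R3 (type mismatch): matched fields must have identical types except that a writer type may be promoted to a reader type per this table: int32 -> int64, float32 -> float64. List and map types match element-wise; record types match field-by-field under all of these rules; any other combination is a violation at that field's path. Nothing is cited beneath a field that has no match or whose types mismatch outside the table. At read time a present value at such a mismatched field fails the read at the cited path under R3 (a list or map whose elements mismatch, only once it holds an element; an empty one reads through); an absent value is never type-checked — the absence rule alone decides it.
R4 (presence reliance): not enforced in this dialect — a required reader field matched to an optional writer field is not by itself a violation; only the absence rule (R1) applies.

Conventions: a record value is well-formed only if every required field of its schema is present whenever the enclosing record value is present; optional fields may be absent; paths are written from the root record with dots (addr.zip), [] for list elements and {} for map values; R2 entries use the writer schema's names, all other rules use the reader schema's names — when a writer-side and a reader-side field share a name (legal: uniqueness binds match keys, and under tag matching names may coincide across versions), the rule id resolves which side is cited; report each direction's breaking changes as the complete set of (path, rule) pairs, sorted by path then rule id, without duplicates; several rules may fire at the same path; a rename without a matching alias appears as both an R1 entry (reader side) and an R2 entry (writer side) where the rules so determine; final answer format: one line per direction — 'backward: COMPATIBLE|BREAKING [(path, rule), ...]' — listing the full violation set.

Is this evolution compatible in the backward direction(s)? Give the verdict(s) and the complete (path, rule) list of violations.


backward: COMPATIBLE []

the writer's type comes first in each Profile pair
backward analysis of Profile with v2 as reader and v1 as writer:
  writer optional, int64 -> int64: reader age maps from writer age
  writer required, bool -> bool: reader primary maps from writer primary
  writer required, bytes -> bytes: reader payload maps from writer payload
  name: no writer match
  version: no writer match
  id: no writer match
  leftover writer field: country
  nothing fires on Profile: backward is COMPATIBLE
checking off the Profile differences that do not matter here:
  removed field country from record Profile -> no rule fires on it in Profile's dialect; the asked verdict holds
  added field version to record Profile: optional int64, tag 32 (in v2 it sits last) -> no rule fires on it in Profile's dialect; the asked verdict holds
  added field id to record Profile: required int64, tag 26, default 3 (in v2 it sits last) -> no rule fires on it in Profile's dialect; the asked verdict holds
  added field name to record Profile: optional string, tag 27 (in v2 it sits last) -> no rule fires on it in Profile's dialect; the asked verdict holds
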